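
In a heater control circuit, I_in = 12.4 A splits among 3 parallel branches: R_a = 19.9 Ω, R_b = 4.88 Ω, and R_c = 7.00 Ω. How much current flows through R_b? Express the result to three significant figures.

I ≈ 6.38 A

Total conductance ΣG = 1/19.9 + 1/4.88 + 1/7.00 = 0.3980 (units of 1/Ω).
By the current-divider rule, I = I_in · G_k/ΣG = 12.4 × 0.5148 = 6.384 A.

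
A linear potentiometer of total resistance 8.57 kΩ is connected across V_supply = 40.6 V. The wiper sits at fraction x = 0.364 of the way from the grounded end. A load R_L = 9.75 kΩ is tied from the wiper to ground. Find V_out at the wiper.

Lower segment x·R_p = 3.119 kΩ; upper segment (1−x)·R_p = 5.451 kΩ.
(x·R_p) ‖ R_L = 2.363 kΩ.
Then V_out = V_supply · 2.363/(5.451 + 2.363) = 12.28 V.
(Unloaded: V_out = x·V_supply = 14.8 V.)

V_out ≈ 12.3 V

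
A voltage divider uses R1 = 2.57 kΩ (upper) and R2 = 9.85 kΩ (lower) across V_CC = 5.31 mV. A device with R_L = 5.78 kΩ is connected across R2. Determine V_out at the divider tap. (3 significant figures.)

V_out ≈ 3.11 mV

The load sits in parallel with R2, giving an effective lower resistance R2' = R2·R_L/(R2+R_L) = 3.643 kΩ.
Voltage divider with the loaded lower leg: V_out = 5.31 × 3.643/(2.57 + 3.643) = 5.31 × 0.5863 = 3.113 mV.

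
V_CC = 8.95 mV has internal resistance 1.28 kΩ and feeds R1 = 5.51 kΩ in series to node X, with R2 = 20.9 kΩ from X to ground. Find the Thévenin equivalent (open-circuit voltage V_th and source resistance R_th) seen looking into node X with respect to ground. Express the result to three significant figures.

V_th ≈ 6.76 mV, R_th ≈ 5.12 kΩ

R1' = 1.28 + 5.51 = 6.790 kΩ (source resistance + R1).
With X open, the divider is unloaded: V_th = 8.95 × 20.9/27.69 = 6.755 mV.
Zeroing V_CC shorts the top of R1' to ground, so R_th = R1' ‖ R2 = 5.125 kΩ.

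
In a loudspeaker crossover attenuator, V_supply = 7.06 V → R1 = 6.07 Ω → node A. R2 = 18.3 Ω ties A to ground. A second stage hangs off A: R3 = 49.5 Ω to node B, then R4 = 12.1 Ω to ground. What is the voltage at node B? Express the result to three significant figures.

V_B ≈ 0.970 V

Node A sees R2 in parallel with the series input of stage 2, R3 + R4 = 61.60 Ω.
R2 ‖ (R3+R4) = 14.11 Ω.
First divider: V_A = V_supply · 14.11/(6.07 + 14.11) = 4.936 V.
Then the unloaded second divider: V_B = V_A × R4/(R3+R4) = 4.936 × 0.1964 = 0.9696 V.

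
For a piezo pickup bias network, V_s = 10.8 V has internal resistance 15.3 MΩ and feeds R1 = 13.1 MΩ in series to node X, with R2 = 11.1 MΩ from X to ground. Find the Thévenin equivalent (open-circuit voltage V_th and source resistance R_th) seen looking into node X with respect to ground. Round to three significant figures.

V_th ≈ 3.03 V, R_th ≈ 7.98 MΩ

R1' = 15.3 + 13.1 = 28.40 MΩ (source resistance + R1).
With X open, the divider is unloaded: V_th = 10.8 × 11.1/39.50 = 3.035 V.
With V_s suppressed (replaced by a short), R_th = R1' ‖ R2 = (28.40 × 11.1)/(28.40 + 11.1) = 7.981 MΩ.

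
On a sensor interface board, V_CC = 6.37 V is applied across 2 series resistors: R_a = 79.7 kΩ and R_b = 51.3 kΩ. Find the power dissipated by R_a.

P ≈ 0.188 mW

Series current I = V_CC/ΣR = 6.37/131.0 = 0.04863 mA.
P = I²R = 0.002364 × 79.7 = 0.1884 mW.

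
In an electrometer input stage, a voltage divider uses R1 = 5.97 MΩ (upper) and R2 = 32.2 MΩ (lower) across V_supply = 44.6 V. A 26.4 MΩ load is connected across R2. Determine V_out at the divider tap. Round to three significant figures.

V_out ≈ 31.6 V

R2 ‖ R_L = (32.2 × 26.4)/(32.2 + 26.4) = 14.51 MΩ.
Now apply the divider: V_out = 44.6 × 0.7084 = 31.60 V.
(Unloaded it would be 37.6 V; the load pulls it down.)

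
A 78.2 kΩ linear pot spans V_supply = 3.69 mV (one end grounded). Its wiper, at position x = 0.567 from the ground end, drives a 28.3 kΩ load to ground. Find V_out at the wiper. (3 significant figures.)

Split the track: R_lower = x·R_p = 44.34 kΩ, R_upper = (1−x)·R_p = 33.86 kΩ.
R_L loads the lower segment: effective lower R = 17.27 kΩ.
Loaded-divider output: V_out = 3.69 × 0.3378 = 1.247 mV.

V_out ≈ 1.25 mV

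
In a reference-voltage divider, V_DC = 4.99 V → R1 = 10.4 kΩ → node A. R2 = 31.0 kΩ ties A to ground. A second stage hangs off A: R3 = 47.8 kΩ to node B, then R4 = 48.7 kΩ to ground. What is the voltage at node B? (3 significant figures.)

V_B ≈ 1.74 V

The second stage (R3 + R4 = 96.50 kΩ) loads node A in parallel with R2.
Effective lower resistance at A: R2 ‖ 96.50 = 23.46 kΩ.
First divider: V_A = V_DC · 23.46/(10.4 + 23.46) = 3.457 V.
V_B = V_A × 0.5047 = 1.745 V.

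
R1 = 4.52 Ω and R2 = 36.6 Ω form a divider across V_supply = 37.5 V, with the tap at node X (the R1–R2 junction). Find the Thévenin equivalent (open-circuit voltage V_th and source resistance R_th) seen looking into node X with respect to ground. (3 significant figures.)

V_th ≈ 33.4 V, R_th ≈ 4.02 Ω

Open-circuit (no load on X): V_th = V_supply · R2/(R1 + R2) = 37.5 × 36.6/(4.520 + 36.6) = 33.38 V.
Zeroing V_supply shorts the top of R1 to ground, so R_th = R1 ‖ R2 = 4.023 Ω.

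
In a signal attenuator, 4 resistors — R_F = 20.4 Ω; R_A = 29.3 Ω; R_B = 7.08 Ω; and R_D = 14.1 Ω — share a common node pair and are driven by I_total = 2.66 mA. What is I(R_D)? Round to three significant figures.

Conductances: ΣG = 1/20.4 + 1/29.3 + 1/7.08 + 1/14.1 = 0.2953 (1/Ω).
R_D takes the fraction G_k/ΣG = 0.07092/0.2953 = 0.2402, so I = 2.66 × 0.2402 = 0.6388 mA.

I ≈ 0.639 mA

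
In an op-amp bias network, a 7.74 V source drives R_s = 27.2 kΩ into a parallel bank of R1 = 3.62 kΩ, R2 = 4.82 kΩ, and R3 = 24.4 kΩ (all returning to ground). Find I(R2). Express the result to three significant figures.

Combine the parallel branches: R_p = (1/3.62 + 1/4.82 + 1/24.4)⁻¹ = 1.906 kΩ.
Node voltage V_A = V_DC · R_p/(R_s + R_p) = 7.74 × 0.06548 = 0.5068 V.
I(R2) = V_A / R2 = 0.5068/4.82 = 0.1051 mA.

I ≈ 0.105 mA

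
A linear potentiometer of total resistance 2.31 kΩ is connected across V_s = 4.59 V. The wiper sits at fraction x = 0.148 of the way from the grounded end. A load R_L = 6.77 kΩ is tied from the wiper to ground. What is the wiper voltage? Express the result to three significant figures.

V_out ≈ 0.651 V

Split the track: R_lower = x·R_p = 0.3419 kΩ, R_upper = (1−x)·R_p = 1.968 kΩ.
(x·R_p) ‖ R_L = 0.3254 kΩ.
Then V_out = V_s · 0.3254/(1.968 + 0.3254) = 0.6513 V.
(Unloaded: V_out = x·V_s = 0.679 V.)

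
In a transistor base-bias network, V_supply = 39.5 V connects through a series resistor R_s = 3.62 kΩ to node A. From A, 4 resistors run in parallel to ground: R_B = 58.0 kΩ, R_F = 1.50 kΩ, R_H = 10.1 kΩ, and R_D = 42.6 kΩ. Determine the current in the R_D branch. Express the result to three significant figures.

I ≈ 0.237 mA

Equivalent of the parallel group: R_p = 1.240 kΩ.
V_A by voltage divider: V_A = 39.5 × 1.240/(3.62 + 1.240) = 10.08 V.
I(R_D) = V_A / R_D = 10.08/42.6 = 0.2366 mA.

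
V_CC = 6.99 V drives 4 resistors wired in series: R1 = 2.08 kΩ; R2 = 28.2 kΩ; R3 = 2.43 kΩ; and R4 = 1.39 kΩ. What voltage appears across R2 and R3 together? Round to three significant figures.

V ≈ 6.28 V

Series total: ΣR = 2.08 + 28.2 + 2.43 + 1.39 = 34.10 kΩ.
R_{R2..R3} = 28.2 + 2.43 = 30.63 kΩ.
By the voltage-divider rule, V = 6.99 × 30.63/34.10 = 6.279 V.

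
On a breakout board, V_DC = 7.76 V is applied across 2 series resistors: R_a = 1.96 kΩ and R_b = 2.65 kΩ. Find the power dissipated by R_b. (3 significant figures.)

P ≈ 7.51 mW

ΣR = 4.610 kΩ → I = 7.76/4.610 = 1.683 mA.
V(R_b) = I·R = 4.461 V; P = V·I = 4.461 × 1.683 = 7.509 mW.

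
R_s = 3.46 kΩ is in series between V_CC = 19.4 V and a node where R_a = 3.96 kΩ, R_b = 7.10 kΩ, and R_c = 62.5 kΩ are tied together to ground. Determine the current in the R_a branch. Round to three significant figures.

I ≈ 2.03 mA

Equivalent of the parallel group: R_p = 2.443 kΩ.
Node voltage V_A = V_CC · R_p/(R_s + R_p) = 19.4 × 0.4138 = 8.028 V.
Branch current I = V_A/R_a = 8.028/3.96 = 2.027 mA.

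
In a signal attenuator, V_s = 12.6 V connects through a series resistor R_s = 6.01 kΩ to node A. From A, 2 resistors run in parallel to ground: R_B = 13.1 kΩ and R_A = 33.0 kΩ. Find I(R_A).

Combine the parallel branches: R_p = (1/13.1 + 1/33.0)⁻¹ = 9.377 kΩ.
V_A by voltage divider: V_A = 12.6 × 9.377/(6.01 + 9.377) = 7.679 V.
Branch current I = V_A/R_A = 7.679/33.0 = 0.2327 mA.

I ≈ 0.233 mA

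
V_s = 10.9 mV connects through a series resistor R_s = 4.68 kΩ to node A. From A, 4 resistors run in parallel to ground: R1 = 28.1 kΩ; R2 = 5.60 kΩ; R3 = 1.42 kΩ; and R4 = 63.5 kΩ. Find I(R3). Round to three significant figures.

I ≈ 1.43 µA

Parallel bank: R_p = 1/(1/28.1 + 1/5.60 + 1/1.42 + 1/63.5) = 1.071 kΩ.
V_A = 10.9 × 1.071/5.751 = 2.029 mV.
I(R3) = V_A / R3 = 2.029/1.42 = 1.429 µA.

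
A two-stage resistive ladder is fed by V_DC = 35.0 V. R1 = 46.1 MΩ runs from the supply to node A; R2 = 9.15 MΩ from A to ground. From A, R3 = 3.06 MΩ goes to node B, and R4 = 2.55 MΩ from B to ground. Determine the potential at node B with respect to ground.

V_B ≈ 1.12 V

Node A sees R2 in parallel with the series input of stage 2, R3 + R4 = 5.610 MΩ.
Effective lower resistance at A: R2 ‖ 5.610 = 3.478 MΩ.
V_A = 35.0 × 3.478/(46.1 + 3.478) = 2.455 V.
Stage 2 is unloaded, so V_B = V_A · R4/(R3+R4) = 2.455 × 2.55/5.610 = 1.116 V.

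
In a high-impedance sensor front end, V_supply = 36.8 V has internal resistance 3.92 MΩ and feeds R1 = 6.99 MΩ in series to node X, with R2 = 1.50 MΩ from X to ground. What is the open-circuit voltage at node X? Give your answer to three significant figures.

R1' = 3.92 + 6.99 = 10.91 MΩ (source resistance + R1).
V_th is the unloaded tap voltage: V_supply · R2/(R1'+R2) = 36.8 × 0.1209 = 4.448 V.

V_th ≈ 4.45 V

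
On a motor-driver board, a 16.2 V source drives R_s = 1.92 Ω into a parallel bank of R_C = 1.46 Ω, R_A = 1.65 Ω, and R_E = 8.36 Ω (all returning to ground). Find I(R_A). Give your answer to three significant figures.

Parallel bank: R_p = 1/(1/1.46 + 1/1.65 + 1/8.36) = 0.7089 Ω.
Node voltage V_A = V_supply · R_p/(R_s + R_p) = 16.2 × 0.2697 = 4.368 V.
I(R_A) = V_A / R_A = 4.368/1.65 = 2.648 A.
(Check via current divider: I_total = 6.162 A; share G_k/ΣG = 0.4296 → same result.)

I ≈ 2.65 A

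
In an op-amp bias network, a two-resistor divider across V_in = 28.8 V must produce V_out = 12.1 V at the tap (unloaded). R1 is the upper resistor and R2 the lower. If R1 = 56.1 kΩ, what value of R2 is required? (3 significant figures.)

Required fraction k = V_out/V_in = 0.4201.
So R2 = R1 · V_out/(V_in − V_out) = 56.1 × 12.1/(28.8 − 12.1) = 56.1 × 0.7246 = 40.65 kΩ.

R2 ≈ 40.6 kΩ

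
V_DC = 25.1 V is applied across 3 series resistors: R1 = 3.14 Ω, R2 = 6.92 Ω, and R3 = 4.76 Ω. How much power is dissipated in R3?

P ≈ 13.7 W

ΣR = 14.82 Ω → I = 25.1/14.82 = 1.694 A.
P = I²R = 2.868 × 4.76 = 13.65 W.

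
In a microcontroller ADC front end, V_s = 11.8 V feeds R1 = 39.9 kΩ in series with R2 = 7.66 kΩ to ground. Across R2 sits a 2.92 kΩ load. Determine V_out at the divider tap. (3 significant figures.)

First combine the lower leg with the load: R2 ‖ R_L = 2.114 kΩ.
Then V_out = V_s · R2'/(R1 + R2') = 11.8 × 2.114/42.01 = 0.5938 V.
(Unloaded it would be 1.90 V; the load pulls it down.)

V_out ≈ 0.594 V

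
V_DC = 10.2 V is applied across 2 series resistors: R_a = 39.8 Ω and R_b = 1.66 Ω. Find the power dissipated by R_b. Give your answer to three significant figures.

Series current I = V_DC/ΣR = 10.2/41.46 = 0.2460 A.
P = I²R = 0.06053 × 1.66 = 0.1005 W.

P ≈ 0.100 W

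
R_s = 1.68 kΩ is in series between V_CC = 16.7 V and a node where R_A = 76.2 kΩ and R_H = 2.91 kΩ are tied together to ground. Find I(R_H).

I ≈ 3.59 mA

Equivalent of the parallel group: R_p = 2.803 kΩ.
Node voltage V_A = V_CC · R_p/(R_s + R_p) = 16.7 × 0.6252 = 10.44 V.
Branch current I = V_A/R_H = 10.44/2.91 = 3.588 mA.
(Check via current divider: I_total = 3.725 mA; share G_k/ΣG = 0.9632 → same result.)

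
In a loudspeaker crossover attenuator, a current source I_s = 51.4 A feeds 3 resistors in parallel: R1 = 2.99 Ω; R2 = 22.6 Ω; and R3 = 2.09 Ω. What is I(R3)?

I ≈ 28.7 A

ΣG = 1/2.99 + 1/22.6 + 1/2.09 = 0.8572.
Current divider: I(R3) = I_s · G_k/ΣG = 51.4 × (0.4785/0.8572) = 51.4 × 0.5582 = 28.69 A.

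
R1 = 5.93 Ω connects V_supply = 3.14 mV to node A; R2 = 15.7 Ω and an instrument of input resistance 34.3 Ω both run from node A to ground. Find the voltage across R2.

V_out ≈ 2.03 mV

First combine the lower leg with the load: R2 ‖ R_L = 10.77 Ω.
Then V_out = V_supply · R2'/(R1 + R2') = 3.14 × 10.77/16.70 = 2.025 mV.
(Unloaded it would be 2.28 mV; the load pulls it down.)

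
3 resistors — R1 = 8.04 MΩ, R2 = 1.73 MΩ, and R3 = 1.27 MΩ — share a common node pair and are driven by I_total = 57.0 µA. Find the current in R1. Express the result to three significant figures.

Conductances: ΣG = 1/8.04 + 1/1.73 + 1/1.27 = 1.490 (1/MΩ).
Current divider: I(R1) = I_total · G_k/ΣG = 57.0 × (0.1244/1.490) = 57.0 × 0.08349 = 4.759 µA.

I ≈ 4.76 µA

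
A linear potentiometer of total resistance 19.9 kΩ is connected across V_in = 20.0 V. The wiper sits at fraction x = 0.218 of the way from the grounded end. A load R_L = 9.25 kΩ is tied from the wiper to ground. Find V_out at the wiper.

Lower segment x·R_p = 4.338 kΩ; upper segment (1−x)·R_p = 15.56 kΩ.
Lower segment in parallel with the load: 4.338 ‖ 9.25 = 2.953 kΩ.
Then V_out = V_in · 2.953/(15.56 + 2.953) = 3.190 V.
(Unloaded: V_out = x·V_in = 4.36 V.)

V_out ≈ 3.19 V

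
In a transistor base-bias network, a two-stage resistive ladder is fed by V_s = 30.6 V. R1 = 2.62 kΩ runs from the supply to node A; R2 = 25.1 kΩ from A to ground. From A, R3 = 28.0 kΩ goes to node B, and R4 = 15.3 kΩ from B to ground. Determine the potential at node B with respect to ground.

V_B ≈ 9.28 V

Looking into the second stage from A: R3 + R4 = 43.30 kΩ appears in parallel with R2.
R2 ‖ (R3+R4) = 15.89 kΩ.
So V_A = 30.6 × 0.8584 = 26.27 V.
Then the unloaded second divider: V_B = V_A × R4/(R3+R4) = 26.27 × 0.3533 = 9.282 V.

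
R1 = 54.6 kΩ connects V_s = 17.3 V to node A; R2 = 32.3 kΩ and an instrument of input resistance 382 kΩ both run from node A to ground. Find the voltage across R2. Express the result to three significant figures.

First combine the lower leg with the load: R2 ‖ R_L = 29.78 kΩ.
Voltage divider with the loaded lower leg: V_out = 17.3 × 29.78/(54.6 + 29.78) = 17.3 × 0.3529 = 6.106 V.
(Unloaded it would be 6.43 V; the load pulls it down.)

V_out ≈ 6.11 V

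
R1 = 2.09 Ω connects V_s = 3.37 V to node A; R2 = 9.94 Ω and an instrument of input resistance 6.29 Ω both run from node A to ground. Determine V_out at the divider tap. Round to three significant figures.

V_out ≈ 2.18 V

The load sits in parallel with R2, giving an effective lower resistance R2' = R2·R_L/(R2+R_L) = 3.852 Ω.
Voltage divider with the loaded lower leg: V_out = 3.37 × 3.852/(2.09 + 3.852) = 3.37 × 0.6483 = 2.185 V.
(Unloaded it would be 2.78 V; the load pulls it down.)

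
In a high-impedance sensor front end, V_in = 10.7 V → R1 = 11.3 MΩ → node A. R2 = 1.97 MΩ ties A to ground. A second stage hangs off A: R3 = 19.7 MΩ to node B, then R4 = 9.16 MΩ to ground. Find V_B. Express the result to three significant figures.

V_B ≈ 0.476 V

Looking into the second stage from A: R3 + R4 = 28.86 MΩ appears in parallel with R2.
Effective lower resistance at A: R2 ‖ 28.86 = 1.844 MΩ.
First divider: V_A = V_in · 1.844/(11.3 + 1.844) = 1.501 V.
Stage 2 is unloaded, so V_B = V_A · R4/(R3+R4) = 1.501 × 9.16/28.86 = 0.4765 V.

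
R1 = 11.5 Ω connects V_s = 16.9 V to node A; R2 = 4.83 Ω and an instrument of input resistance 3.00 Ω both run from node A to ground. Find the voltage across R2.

V_out ≈ 2.34 V

First combine the lower leg with the load: R2 ‖ R_L = 1.851 Ω.
Voltage divider with the loaded lower leg: V_out = 16.9 × 1.851/(11.5 + 1.851) = 16.9 × 0.1386 = 2.343 V.
(Unloaded it would be 5.00 V; the load pulls it down.)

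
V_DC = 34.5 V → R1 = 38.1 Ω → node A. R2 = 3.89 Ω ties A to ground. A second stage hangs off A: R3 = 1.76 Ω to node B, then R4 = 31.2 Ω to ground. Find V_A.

V_A ≈ 2.89 V

Looking into the second stage from A: R3 + R4 = 32.96 Ω appears in parallel with R2.
Effective lower resistance at A: R2 ‖ 32.96 = 3.479 Ω.
So V_A = 34.5 × 0.08368 = 2.887 V.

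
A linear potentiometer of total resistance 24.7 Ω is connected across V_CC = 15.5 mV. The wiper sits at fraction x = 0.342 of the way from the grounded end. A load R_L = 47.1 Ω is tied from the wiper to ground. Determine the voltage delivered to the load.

Split the track: R_lower = x·R_p = 8.447 Ω, R_upper = (1−x)·R_p = 16.25 Ω.
R_L loads the lower segment: effective lower R = 7.163 Ω.
V_out = 15.5 × 7.163/(16.25 + 7.163) = 4.741 mV.

V_out ≈ 4.74 mV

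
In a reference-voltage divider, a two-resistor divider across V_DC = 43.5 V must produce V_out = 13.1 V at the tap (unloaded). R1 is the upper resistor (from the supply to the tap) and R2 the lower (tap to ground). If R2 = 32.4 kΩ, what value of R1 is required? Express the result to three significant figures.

The divider ratio is R2/(R1+R2) = 13.1/43.5 = 0.3011.
R1 = R2·(1/k − 1) = 32.4 × 2.321 = 75.19 kΩ.

R1 ≈ 75.2 kΩ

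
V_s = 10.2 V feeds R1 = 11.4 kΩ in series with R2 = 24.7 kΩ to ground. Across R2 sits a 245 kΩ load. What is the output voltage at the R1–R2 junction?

V_out ≈ 6.76 V

R2 ‖ R_L = (24.7 × 245)/(24.7 + 245) = 22.44 kΩ.
Now apply the divider: V_out = 10.2 × 0.6631 = 6.764 V.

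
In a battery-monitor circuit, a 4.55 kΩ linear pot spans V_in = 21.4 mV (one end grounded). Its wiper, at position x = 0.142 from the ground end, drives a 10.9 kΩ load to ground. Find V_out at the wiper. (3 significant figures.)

The pot divides into 3.904 kΩ above the wiper and 0.6461 kΩ below.
R_L loads the lower segment: effective lower R = 0.6099 kΩ.
Then V_out = V_in · 0.6099/(3.904 + 0.6099) = 2.892 mV.

V_out ≈ 2.89 mV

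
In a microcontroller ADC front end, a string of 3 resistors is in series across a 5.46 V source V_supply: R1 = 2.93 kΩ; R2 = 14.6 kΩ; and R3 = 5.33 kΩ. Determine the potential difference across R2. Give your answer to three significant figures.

V ≈ 3.49 V

ΣR = 2.93 + 14.6 + 5.33 = 22.86 kΩ.
By the voltage-divider rule, V = 5.46 × 14.60/22.86 = 3.487 V.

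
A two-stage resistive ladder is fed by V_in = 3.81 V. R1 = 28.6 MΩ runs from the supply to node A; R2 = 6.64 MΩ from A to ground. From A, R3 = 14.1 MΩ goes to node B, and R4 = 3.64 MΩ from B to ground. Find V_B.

V_B ≈ 0.113 V

Looking into the second stage from A: R3 + R4 = 17.74 MΩ appears in parallel with R2.
R2 ‖ (R3+R4) = 4.832 MΩ.
First divider: V_A = V_in · 4.832/(28.6 + 4.832) = 0.5506 V.
Stage 2 is unloaded, so V_B = V_A · R4/(R3+R4) = 0.5506 × 3.64/17.74 = 0.1130 V.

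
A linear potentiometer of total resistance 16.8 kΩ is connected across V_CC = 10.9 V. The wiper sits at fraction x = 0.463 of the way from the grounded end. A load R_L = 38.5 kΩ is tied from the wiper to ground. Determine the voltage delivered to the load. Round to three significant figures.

Split the track: R_lower = x·R_p = 7.778 kΩ, R_upper = (1−x)·R_p = 9.022 kΩ.
R_L loads the lower segment: effective lower R = 6.471 kΩ.
Then V_out = V_CC · 6.471/(9.022 + 6.471) = 4.553 V.

V_out ≈ 4.55 V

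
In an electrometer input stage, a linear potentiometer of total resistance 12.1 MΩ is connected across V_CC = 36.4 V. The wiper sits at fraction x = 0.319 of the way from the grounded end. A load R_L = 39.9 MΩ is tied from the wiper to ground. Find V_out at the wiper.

Split the track: R_lower = x·R_p = 3.860 MΩ, R_upper = (1−x)·R_p = 8.240 MΩ.
R_L loads the lower segment: effective lower R = 3.519 MΩ.
V_out = 36.4 × 3.519/(8.240 + 3.519) = 10.89 V.

V_out ≈ 10.9 V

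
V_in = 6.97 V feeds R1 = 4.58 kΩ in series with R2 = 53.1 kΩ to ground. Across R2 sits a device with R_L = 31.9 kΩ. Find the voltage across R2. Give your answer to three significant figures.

R2 ‖ R_L = (53.1 × 31.9)/(53.1 + 31.9) = 19.93 kΩ.
Now apply the divider: V_out = 6.97 × 0.8131 = 5.667 V.
(Unloaded it would be 6.42 V; the load pulls it down.)

V_out ≈ 5.67 V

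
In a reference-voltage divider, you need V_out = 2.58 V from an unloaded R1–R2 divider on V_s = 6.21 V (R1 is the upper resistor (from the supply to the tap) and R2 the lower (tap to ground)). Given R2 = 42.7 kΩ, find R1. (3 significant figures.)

R1 ≈ 60.1 kΩ

The divider ratio is R2/(R1+R2) = 2.58/6.21 = 0.4155.
Rearranging, R1 = R2·(1−k)/k = 42.7 × 1.407 = 60.08 kΩ.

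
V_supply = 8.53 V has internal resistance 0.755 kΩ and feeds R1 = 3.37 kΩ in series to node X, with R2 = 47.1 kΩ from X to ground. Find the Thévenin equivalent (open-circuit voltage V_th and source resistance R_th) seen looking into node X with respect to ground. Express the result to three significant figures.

R1' = 0.755 + 3.37 = 4.125 kΩ (source resistance + R1).
V_th is the unloaded tap voltage: V_supply · R2/(R1'+R2) = 8.53 × 0.9195 = 7.843 V.
Looking into X with the source shorted: R_th = R1'·R2/(R1'+R2) = 4.125 × 47.1/51.23 = 3.793 kΩ.

V_th ≈ 7.84 V, R_th ≈ 3.79 kΩ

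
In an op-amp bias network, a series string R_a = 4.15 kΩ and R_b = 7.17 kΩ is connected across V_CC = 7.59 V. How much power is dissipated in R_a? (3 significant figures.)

ΣR = 11.32 kΩ → I = 7.59/11.32 = 0.6705 mA.
P = I²R = 0.4496 × 4.15 = 1.866 mW.

P ≈ 1.87 mW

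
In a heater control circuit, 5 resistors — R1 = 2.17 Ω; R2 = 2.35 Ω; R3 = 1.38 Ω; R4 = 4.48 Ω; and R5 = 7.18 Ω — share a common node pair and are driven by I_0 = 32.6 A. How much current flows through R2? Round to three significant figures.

I ≈ 7.03 A

Total conductance ΣG = 1/2.17 + 1/2.35 + 1/1.38 + 1/4.48 + 1/7.18 = 1.973 (units of 1/Ω).
By the current-divider rule, I = I_0 · G_k/ΣG = 32.6 × 0.2156 = 7.029 A.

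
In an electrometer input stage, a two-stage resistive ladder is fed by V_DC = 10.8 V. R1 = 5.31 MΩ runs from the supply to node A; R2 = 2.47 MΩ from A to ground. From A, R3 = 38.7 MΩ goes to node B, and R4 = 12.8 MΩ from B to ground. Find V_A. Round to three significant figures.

V_A ≈ 3.32 V

Looking into the second stage from A: R3 + R4 = 51.50 MΩ appears in parallel with R2.
R2 ‖ (R3+R4) = 2.357 MΩ.
So V_A = 10.8 × 0.3074 = 3.320 V.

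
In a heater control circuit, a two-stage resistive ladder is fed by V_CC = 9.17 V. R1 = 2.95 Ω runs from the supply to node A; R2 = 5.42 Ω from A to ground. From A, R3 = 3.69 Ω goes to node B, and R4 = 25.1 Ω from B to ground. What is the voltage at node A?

V_A ≈ 5.57 V

Looking into the second stage from A: R3 + R4 = 28.79 Ω appears in parallel with R2.
Effective lower resistance at A: R2 ‖ 28.79 = 4.561 Ω.
V_A = 9.17 × 4.561/(2.95 + 4.561) = 5.569 V.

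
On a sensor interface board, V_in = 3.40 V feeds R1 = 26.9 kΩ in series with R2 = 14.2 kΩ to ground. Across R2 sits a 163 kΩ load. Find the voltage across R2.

R2 ‖ R_L = (14.2 × 163)/(14.2 + 163) = 13.06 kΩ.
Now apply the divider: V_out = 3.40 × 0.3269 = 1.111 V.
(Unloaded it would be 1.17 V; the load pulls it down.)

V_out ≈ 1.11 V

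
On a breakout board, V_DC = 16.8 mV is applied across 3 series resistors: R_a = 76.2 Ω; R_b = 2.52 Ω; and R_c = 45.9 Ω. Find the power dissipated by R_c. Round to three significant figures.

The common current is I = 16.8/124.6 = 0.1348 mA.
V(R_c) = I·R = 6.188 mV; P = V·I = 6.188 × 0.1348 = 0.8342 µW.

P ≈ 0.834 µW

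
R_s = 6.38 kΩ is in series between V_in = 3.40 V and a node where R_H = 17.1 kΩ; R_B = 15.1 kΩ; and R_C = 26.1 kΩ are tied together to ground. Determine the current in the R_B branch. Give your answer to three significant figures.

I ≈ 0.110 mA

Equivalent of the parallel group: R_p = 6.134 kΩ.
V_A by voltage divider: V_A = 3.40 × 6.134/(6.38 + 6.134) = 1.667 V.
I(R_B) = V_A / R_B = 1.667/15.1 = 0.1104 mA.
(Check via current divider: I_total = 0.2717 mA; share G_k/ΣG = 0.4062 → same result.)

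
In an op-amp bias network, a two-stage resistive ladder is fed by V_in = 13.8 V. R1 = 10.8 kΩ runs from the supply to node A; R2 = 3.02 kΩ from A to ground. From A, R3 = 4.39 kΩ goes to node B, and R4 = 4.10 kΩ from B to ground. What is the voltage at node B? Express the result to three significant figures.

V_B ≈ 1.14 V

Node A sees R2 in parallel with the series input of stage 2, R3 + R4 = 8.490 kΩ.
Effective lower resistance at A: R2 ‖ 8.490 = 2.228 kΩ.
So V_A = 13.8 × 0.1710 = 2.360 V.
Stage 2 is unloaded, so V_B = V_A · R4/(R3+R4) = 2.360 × 4.10/8.490 = 1.140 V.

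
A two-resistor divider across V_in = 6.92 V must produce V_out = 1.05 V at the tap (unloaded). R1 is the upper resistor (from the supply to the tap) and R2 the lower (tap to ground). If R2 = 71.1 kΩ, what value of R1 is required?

The divider ratio is R2/(R1+R2) = 1.05/6.92 = 0.1517.
So R1 = R2 · (V_in/V_out − 1) = 71.1 × (6.92/1.05 − 1) = 71.1 × 5.590 = 397.5 kΩ.

R1 ≈ 397 kΩ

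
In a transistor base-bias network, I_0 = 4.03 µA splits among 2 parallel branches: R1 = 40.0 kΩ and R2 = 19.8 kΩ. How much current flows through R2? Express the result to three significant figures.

Two-branch current divider: I_k = I_0 · R_other/(R_1 + R_2).
So I = 4.03 × 40.0/59.80 = 2.696 µA.

I ≈ 2.70 µA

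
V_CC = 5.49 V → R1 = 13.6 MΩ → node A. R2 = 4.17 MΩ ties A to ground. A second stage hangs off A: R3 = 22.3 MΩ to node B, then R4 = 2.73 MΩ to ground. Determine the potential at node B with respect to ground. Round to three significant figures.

V_B ≈ 0.125 V

Node A sees R2 in parallel with the series input of stage 2, R3 + R4 = 25.03 MΩ.
R2 ‖ (R3+R4) = 3.574 MΩ.
V_A = 5.49 × 3.574/(13.6 + 3.574) = 1.143 V.
V_B = V_A × 0.1091 = 0.1246 V.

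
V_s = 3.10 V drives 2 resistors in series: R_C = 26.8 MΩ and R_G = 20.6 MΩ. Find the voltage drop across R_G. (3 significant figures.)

Total series resistance ΣR = 26.8 + 20.6 = 47.40 MΩ.
By the voltage-divider rule, V = 3.10 × 20.60/47.40 = 1.347 V.

V ≈ 1.35 V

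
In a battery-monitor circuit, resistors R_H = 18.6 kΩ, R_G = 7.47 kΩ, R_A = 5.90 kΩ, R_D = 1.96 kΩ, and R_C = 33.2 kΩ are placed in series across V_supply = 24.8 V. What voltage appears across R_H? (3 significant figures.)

V ≈ 6.87 V

Total series resistance ΣR = 18.6 + 7.47 + 5.90 + 1.96 + 33.2 = 67.13 kΩ.
By the voltage-divider rule, V = 24.8 × 18.60/67.13 = 6.871 V.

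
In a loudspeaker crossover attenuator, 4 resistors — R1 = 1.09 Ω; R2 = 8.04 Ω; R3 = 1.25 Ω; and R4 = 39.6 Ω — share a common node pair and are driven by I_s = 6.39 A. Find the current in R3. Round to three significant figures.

I ≈ 2.74 A

ΣG = 1/1.09 + 1/8.04 + 1/1.25 + 1/39.6 = 1.867.
Current divider: I(R3) = I_s · G_k/ΣG = 6.39 × (0.8000/1.867) = 6.39 × 0.4285 = 2.738 A.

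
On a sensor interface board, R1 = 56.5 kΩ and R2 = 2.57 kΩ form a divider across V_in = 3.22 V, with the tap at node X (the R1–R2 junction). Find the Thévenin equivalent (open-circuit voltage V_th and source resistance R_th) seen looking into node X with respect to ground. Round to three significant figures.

V_th ≈ 0.140 V, R_th ≈ 2.46 kΩ

V_th is the unloaded tap voltage: V_in · R2/(R1+R2) = 3.22 × 0.04351 = 0.1401 V.
Zeroing V_in shorts the top of R1 to ground, so R_th = R1 ‖ R2 = 2.458 kΩ.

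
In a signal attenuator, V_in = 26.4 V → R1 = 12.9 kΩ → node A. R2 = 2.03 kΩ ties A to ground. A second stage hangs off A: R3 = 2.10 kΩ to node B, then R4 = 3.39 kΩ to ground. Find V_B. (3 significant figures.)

V_B ≈ 1.68 V

Node A sees R2 in parallel with the series input of stage 2, R3 + R4 = 5.490 kΩ.
Effective lower resistance at A: R2 ‖ 5.490 = 1.482 kΩ.
So V_A = 26.4 × 0.1030 = 2.720 V.
Then the unloaded second divider: V_B = V_A × R4/(R3+R4) = 2.720 × 0.6175 = 1.680 V.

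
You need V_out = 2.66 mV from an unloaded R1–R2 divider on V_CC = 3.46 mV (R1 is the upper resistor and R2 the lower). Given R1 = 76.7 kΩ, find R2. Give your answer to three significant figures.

R2 ≈ 255 kΩ

Required fraction k = V_out/V_CC = 0.7688.
Rearranging, R2 = R1·k/(1−k) = 76.7 × 3.325 = 255.0 kΩ.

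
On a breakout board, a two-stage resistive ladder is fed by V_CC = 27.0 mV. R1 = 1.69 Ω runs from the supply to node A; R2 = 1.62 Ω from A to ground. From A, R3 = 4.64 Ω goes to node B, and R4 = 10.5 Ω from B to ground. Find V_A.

V_A ≈ 12.5 mV

The second stage (R3 + R4 = 15.14 Ω) loads node A in parallel with R2.
Effective lower resistance at A: R2 ‖ 15.14 = 1.463 Ω.
So V_A = 27.0 × 0.4641 = 12.53 mV.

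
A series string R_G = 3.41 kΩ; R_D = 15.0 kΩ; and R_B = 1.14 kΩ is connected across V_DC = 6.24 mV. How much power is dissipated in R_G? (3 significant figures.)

The common current is I = 6.24/19.55 = 0.3192 µA.
P = I²R = 0.1019 × 3.41 = 0.3474 nW.

P ≈ 0.347 nW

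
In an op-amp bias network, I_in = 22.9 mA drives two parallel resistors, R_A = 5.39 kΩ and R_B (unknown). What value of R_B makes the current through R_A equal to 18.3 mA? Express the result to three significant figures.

Two-branch current divider: I_A = I_in · R_B/(R_A + R_B).
18.3/22.9 = R_B/(R_A + R_B) → R_B = R_A · (0.7991)/(1 − 0.7991) = 5.39 × 3.978 = 21.44 kΩ.

R_B ≈ 21.4 kΩ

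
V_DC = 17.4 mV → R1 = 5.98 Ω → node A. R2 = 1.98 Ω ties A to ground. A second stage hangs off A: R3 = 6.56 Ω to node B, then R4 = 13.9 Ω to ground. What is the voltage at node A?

Looking into the second stage from A: R3 + R4 = 20.46 Ω appears in parallel with R2.
Effective lower resistance at A: R2 ‖ 20.46 = 1.805 Ω.
So V_A = 17.4 × 0.2319 = 4.035 mV.

V_A ≈ 4.03 mV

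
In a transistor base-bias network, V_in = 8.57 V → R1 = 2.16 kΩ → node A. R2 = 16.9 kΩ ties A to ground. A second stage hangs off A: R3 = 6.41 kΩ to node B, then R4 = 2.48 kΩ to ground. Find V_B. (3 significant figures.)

V_B ≈ 1.74 V

Node A sees R2 in parallel with the series input of stage 2, R3 + R4 = 8.890 kΩ.
R2 ‖ (R3+R4) = 5.826 kΩ.
V_A = 8.57 × 5.826/(2.16 + 5.826) = 6.252 V.
Then the unloaded second divider: V_B = V_A × R4/(R3+R4) = 6.252 × 0.2790 = 1.744 V.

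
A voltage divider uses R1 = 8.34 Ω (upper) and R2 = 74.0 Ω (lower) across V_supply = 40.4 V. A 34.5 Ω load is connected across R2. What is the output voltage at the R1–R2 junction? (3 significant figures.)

The load sits in parallel with R2, giving an effective lower resistance R2' = R2·R_L/(R2+R_L) = 23.53 Ω.
Then V_out = V_supply · R2'/(R1 + R2') = 40.4 × 23.53/31.87 = 29.83 V.

V_out ≈ 29.8 V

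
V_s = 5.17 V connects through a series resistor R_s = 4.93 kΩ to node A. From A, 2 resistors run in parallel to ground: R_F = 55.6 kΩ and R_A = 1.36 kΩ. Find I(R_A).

Combine the parallel branches: R_p = (1/55.6 + 1/1.36)⁻¹ = 1.328 kΩ.
V_A = 5.17 × 1.328/6.258 = 1.097 V.
I(R_A) = V_A / R_A = 1.097/1.36 = 0.8065 mA.
(Check via current divider: I_total = 0.8262 mA; share G_k/ΣG = 0.9761 → same result.)

I ≈ 0.806 mA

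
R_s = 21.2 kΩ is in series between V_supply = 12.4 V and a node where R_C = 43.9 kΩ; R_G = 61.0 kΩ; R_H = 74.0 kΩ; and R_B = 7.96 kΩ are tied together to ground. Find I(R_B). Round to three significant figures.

I ≈ 0.326 mA

Combine the parallel branches: R_p = (1/43.9 + 1/61.0 + 1/74.0 + 1/7.96)⁻¹ = 5.608 kΩ.
V_A = 12.4 × 5.608/26.81 = 2.594 V.
Branch current I = V_A/R_B = 2.594/7.96 = 0.3259 mA.
(Check via current divider: I_total = 0.4625 mA; share G_k/ΣG = 0.7045 → same result.)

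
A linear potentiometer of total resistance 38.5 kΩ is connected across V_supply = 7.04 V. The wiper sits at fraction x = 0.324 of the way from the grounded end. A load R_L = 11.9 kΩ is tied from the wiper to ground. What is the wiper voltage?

V_out ≈ 1.33 V

The pot divides into 26.03 kΩ above the wiper and 12.47 kΩ below.
(x·R_p) ‖ R_L = 6.090 kΩ.
V_out = 7.04 × 6.090/(26.03 + 6.090) = 1.335 V.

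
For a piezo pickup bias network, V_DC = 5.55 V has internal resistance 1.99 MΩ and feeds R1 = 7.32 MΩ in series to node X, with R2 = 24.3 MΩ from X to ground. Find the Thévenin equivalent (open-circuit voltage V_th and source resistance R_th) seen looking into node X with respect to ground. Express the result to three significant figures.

R1' = 1.99 + 7.32 = 9.310 MΩ (source resistance + R1).
V_th is the unloaded tap voltage: V_DC · R2/(R1'+R2) = 5.55 × 0.7230 = 4.013 V.
Zeroing V_DC shorts the top of R1' to ground, so R_th = R1' ‖ R2 = 6.731 MΩ.

V_th ≈ 4.01 V, R_th ≈ 6.73 MΩ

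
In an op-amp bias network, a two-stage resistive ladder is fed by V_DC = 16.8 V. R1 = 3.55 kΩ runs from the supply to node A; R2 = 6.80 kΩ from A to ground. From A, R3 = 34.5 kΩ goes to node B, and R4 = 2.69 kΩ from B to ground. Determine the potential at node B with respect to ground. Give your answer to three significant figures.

V_B ≈ 0.751 V

Looking into the second stage from A: R3 + R4 = 37.19 kΩ appears in parallel with R2.
R2 ‖ (R3+R4) = 5.749 kΩ.
So V_A = 16.8 × 0.6182 = 10.39 V.
Stage 2 is unloaded, so V_B = V_A · R4/(R3+R4) = 10.39 × 2.69/37.19 = 0.7513 V.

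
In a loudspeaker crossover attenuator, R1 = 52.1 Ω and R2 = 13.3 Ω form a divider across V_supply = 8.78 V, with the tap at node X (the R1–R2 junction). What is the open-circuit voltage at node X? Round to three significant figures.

Open-circuit (no load on X): V_th = V_supply · R2/(R1 + R2) = 8.78 × 13.3/(52.10 + 13.3) = 1.786 V.

V_th ≈ 1.79 V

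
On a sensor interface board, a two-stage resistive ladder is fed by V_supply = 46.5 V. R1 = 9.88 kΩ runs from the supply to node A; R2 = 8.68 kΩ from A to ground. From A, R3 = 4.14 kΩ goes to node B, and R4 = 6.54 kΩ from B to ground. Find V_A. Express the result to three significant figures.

V_A ≈ 15.2 V

Node A sees R2 in parallel with the series input of stage 2, R3 + R4 = 10.68 kΩ.
R2 ‖ (R3+R4) = 4.788 kΩ.
V_A = 46.5 × 4.788/(9.88 + 4.788) = 15.18 V.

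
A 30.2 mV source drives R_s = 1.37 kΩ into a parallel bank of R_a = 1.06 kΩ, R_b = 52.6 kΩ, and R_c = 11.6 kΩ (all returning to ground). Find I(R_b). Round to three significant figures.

Combine the parallel branches: R_p = (1/1.06 + 1/52.6 + 1/11.6)⁻¹ = 0.9536 kΩ.
V_A = 30.2 × 0.9536/2.324 = 12.39 mV.
I(R_b) = V_A / R_b = 12.39/52.6 = 0.2356 µA.

I ≈ 0.236 µA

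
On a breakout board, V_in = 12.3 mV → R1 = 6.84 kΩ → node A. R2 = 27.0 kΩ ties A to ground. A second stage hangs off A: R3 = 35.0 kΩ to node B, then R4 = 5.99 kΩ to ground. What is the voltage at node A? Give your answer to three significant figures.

The second stage (R3 + R4 = 40.99 kΩ) loads node A in parallel with R2.
Effective lower resistance at A: R2 ‖ 40.99 = 16.28 kΩ.
So V_A = 12.3 × 0.7041 = 8.661 mV.

V_A ≈ 8.66 mV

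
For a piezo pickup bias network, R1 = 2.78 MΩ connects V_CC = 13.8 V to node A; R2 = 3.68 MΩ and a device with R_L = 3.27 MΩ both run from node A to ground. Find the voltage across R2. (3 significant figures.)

V_out ≈ 5.30 V

First combine the lower leg with the load: R2 ‖ R_L = 1.731 MΩ.
Then V_out = V_CC · R2'/(R1 + R2') = 13.8 × 1.731/4.511 = 5.296 V.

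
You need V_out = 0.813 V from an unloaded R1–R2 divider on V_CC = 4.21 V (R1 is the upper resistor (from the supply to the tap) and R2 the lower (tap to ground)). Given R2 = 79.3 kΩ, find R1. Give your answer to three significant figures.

R1 ≈ 331 kΩ

V_out/V_CC = R2/(R1+R2) = 0.1931.
So R1 = R2 · (V_CC/V_out − 1) = 79.3 × (4.21/0.813 − 1) = 79.3 × 4.178 = 331.3 kΩ.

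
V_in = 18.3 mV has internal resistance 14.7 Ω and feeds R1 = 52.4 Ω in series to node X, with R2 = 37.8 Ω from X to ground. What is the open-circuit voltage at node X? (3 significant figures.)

V_th ≈ 6.59 mV

R1' = 14.7 + 52.4 = 67.10 Ω (source resistance + R1).
With X open, the divider is unloaded: V_th = 18.3 × 37.8/104.9 = 6.594 mV.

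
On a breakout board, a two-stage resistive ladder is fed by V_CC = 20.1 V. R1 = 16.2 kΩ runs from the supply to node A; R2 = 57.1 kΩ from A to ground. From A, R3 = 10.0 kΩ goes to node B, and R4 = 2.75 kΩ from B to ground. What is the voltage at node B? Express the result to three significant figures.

The second stage (R3 + R4 = 12.75 kΩ) loads node A in parallel with R2.
Effective lower resistance at A: R2 ‖ 12.75 = 10.42 kΩ.
V_A = 20.1 × 10.42/(16.2 + 10.42) = 7.869 V.
Then the unloaded second divider: V_B = V_A × R4/(R3+R4) = 7.869 × 0.2157 = 1.697 V.

V_B ≈ 1.70 V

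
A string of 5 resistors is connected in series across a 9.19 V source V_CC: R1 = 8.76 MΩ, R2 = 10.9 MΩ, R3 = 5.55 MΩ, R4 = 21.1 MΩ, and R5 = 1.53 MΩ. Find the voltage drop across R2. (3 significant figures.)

V ≈ 2.09 V

ΣR = 8.76 + 10.9 + 5.55 + 21.1 + 1.53 = 47.84 MΩ.
V = V_CC · R/ΣR = 9.19 × 0.2278 = 2.094 V.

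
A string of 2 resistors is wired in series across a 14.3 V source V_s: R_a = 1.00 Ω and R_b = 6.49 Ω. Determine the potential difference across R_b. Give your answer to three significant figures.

V ≈ 12.4 V

Total series resistance ΣR = 1.00 + 6.49 = 7.490 Ω.
V = V_s · R/ΣR = 14.3 × 0.8665 = 12.39 V.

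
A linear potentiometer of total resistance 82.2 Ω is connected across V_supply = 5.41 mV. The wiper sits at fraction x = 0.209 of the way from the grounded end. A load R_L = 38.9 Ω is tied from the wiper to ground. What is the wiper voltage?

V_out ≈ 0.838 mV

Lower segment x·R_p = 17.18 Ω; upper segment (1−x)·R_p = 65.02 Ω.
(x·R_p) ‖ R_L = 11.92 Ω.
Loaded-divider output: V_out = 5.41 × 0.1549 = 0.8380 mV.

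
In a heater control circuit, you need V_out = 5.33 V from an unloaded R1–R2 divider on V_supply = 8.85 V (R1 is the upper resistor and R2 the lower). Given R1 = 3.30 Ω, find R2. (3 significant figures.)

R2 ≈ 5.00 Ω

V_out/V_supply = R2/(R1+R2) = 0.6023.
R2 = R1 · 0.6023/(1 − 0.6023) = 4.997 Ω.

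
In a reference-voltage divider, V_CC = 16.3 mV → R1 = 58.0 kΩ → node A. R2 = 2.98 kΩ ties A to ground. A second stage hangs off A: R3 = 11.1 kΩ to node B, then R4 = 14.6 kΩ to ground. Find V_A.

V_A ≈ 0.717 mV

Node A sees R2 in parallel with the series input of stage 2, R3 + R4 = 25.70 kΩ.
R2 ‖ (R3+R4) = 2.670 kΩ.
V_A = 16.3 × 2.670/(58.0 + 2.670) = 0.7174 mV.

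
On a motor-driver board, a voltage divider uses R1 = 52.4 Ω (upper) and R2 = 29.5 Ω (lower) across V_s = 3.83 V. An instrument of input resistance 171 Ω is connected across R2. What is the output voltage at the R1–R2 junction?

First combine the lower leg with the load: R2 ‖ R_L = 25.16 Ω.
Voltage divider with the loaded lower leg: V_out = 3.83 × 25.16/(52.4 + 25.16) = 3.83 × 0.3244 = 1.242 V.
(Unloaded it would be 1.38 V; the load pulls it down.)

V_out ≈ 1.24 V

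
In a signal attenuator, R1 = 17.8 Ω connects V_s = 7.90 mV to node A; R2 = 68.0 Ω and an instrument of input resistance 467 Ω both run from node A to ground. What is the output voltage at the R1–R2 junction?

V_out ≈ 6.08 mV

First combine the lower leg with the load: R2 ‖ R_L = 59.36 Ω.
Voltage divider with the loaded lower leg: V_out = 7.90 × 59.36/(17.8 + 59.36) = 7.90 × 0.7693 = 6.077 mV.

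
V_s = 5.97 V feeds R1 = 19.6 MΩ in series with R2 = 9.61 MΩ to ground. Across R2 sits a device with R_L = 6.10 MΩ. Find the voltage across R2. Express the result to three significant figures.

R2 ‖ R_L = (9.61 × 6.10)/(9.61 + 6.10) = 3.731 MΩ.
Voltage divider with the loaded lower leg: V_out = 5.97 × 3.731/(19.6 + 3.731) = 5.97 × 0.1599 = 0.9548 V.

V_out ≈ 0.955 V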